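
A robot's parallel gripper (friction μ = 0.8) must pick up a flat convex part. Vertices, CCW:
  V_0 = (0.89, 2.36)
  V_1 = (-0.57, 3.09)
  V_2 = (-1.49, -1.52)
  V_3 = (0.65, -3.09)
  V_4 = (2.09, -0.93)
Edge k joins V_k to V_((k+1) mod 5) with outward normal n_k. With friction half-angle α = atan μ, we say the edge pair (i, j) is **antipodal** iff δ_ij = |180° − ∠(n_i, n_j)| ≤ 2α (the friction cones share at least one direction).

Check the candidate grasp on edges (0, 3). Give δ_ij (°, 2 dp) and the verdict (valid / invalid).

α = atan 0.8 = 38.66°;  2α = 77.32°
edge 0: e_0 = (-1.46, +0.73);  n_0 = (+0.4472, +0.8944)
edge 3: e_3 = (+1.44, +2.16);  n_3 = (+0.8321, -0.5547)
∠(n_0, n_3) = 97.13°
δ = |180° − 97.13°| = 82.87°
82.87° > 2α = 77.32°  →  invalid

δ = 82.87°, invalid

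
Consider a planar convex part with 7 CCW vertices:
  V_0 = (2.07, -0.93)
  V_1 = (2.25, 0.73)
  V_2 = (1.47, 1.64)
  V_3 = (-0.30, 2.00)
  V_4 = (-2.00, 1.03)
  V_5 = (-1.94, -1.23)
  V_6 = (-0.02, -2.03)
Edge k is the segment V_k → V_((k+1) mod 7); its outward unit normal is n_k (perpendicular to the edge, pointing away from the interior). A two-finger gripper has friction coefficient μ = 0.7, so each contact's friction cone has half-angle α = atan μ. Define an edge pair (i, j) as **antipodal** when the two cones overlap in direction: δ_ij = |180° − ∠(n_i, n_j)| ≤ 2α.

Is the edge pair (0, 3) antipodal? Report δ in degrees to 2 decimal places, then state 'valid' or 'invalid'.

δ = 54.10°, valid

α = atan 0.7 = 34.99°;  2α = 69.98°
edge 0: e_0 = (+0.18, +1.66);  n_0 = (+0.9942, -0.1078)
edge 3: e_3 = (-1.70, -0.97);  n_3 = (-0.4956, +0.8686)
∠(n_0, n_3) = 125.90°
δ = |180° − 125.90°| = 54.10°
54.10° ≤ 2α = 69.98°  →  valid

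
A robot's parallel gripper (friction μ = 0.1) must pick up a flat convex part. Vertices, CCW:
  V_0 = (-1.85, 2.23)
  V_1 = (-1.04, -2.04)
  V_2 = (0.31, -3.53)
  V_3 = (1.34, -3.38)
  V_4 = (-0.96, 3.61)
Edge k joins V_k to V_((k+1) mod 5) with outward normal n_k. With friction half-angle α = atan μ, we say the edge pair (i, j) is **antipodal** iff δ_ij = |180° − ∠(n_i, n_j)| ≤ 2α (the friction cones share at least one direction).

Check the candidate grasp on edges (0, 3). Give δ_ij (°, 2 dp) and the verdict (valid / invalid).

δ = 7.47°, valid

α = atan 0.1 = 5.71°;  2α = 11.42°
edge 0: e_0 = (+0.81, -4.27);  n_0 = (-0.9825, -0.1864)
edge 3: e_3 = (-2.30, +6.99);  n_3 = (+0.9499, +0.3126)
∠(n_0, n_3) = 172.53°
δ = |180° − 172.53°| = 7.47°
7.47° ≤ 2α = 11.42°  →  valid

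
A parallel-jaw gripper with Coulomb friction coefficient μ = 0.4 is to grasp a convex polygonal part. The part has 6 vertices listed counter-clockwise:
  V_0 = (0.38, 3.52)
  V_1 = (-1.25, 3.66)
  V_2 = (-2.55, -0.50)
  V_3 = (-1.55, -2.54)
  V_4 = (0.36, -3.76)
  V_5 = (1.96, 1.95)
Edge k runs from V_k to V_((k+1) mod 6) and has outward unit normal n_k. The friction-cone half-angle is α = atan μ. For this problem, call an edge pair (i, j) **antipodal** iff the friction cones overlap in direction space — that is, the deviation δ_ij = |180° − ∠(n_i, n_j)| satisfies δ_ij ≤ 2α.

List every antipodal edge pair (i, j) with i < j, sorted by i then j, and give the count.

α = atan 0.4 = 21.80°;  2α = 43.60°
n_0 = (+0.0856, +0.9963)
n_1 = (-0.9545, +0.2983)
n_2 = (-0.8979, -0.4402)
n_3 = (-0.5383, -0.8428)
n_4 = (+0.9629, -0.2698)
n_5 = (+0.7049, +0.7093)
  (0,1): δ = 102.44°  ·
  (0,2): δ = 58.98°  ·
  (0,3): δ = 27.66°  ✓
  (0,4): δ = 79.26°  ·
  (0,5): δ = 140.09°  ·
  (1,2): δ = 136.53°  ·
  (1,3): δ = 105.21°  ·
  (1,4): δ = 1.70°  ✓
  (1,5): δ = 62.54°  ·
  (2,3): δ = 148.68°  ·
  (2,4): δ = 41.77°  ✓
  (2,5): δ = 19.07°  ✓
  (3,4): δ = 73.09°  ·
  (3,5): δ = 12.25°  ✓
  (4,5): δ = 119.16°  ·
antipodal pairs: 5

count = 5; pairs: (0,3), (1,4), (2,4), (2,5), (3,5)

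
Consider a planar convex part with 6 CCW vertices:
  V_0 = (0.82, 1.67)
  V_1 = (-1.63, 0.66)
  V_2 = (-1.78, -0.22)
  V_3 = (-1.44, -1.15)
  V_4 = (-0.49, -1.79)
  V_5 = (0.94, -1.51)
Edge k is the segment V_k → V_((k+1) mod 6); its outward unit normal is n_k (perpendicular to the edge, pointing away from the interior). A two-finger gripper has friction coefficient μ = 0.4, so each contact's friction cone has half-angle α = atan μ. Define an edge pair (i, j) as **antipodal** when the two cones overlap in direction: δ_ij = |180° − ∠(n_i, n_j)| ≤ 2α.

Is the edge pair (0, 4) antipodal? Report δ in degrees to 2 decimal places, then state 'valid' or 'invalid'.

δ = 11.33°, valid

α = atan 0.4 = 21.80°;  2α = 43.60°
edge 0: e_0 = (-2.45, -1.01);  n_0 = (-0.3811, +0.9245)
edge 4: e_4 = (+1.43, +0.28);  n_4 = (+0.1922, -0.9814)
∠(n_0, n_4) = 168.67°
δ = |180° − 168.67°| = 11.33°
11.33° ≤ 2α = 43.60°  →  valid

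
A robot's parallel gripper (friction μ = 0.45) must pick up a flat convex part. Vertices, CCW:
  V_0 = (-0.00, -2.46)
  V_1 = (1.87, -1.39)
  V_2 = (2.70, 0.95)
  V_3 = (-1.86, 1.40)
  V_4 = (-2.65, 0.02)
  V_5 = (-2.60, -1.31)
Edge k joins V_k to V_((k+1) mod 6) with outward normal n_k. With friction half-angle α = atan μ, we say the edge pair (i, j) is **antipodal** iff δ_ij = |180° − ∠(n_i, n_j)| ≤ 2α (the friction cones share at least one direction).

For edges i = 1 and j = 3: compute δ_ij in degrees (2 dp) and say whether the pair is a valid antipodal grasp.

α = atan 0.45 = 24.23°;  2α = 48.46°
edge 1: e_1 = (+0.83, +2.34);  n_1 = (+0.9425, -0.3343)
edge 3: e_3 = (-0.79, -1.38);  n_3 = (-0.8679, +0.4968)
∠(n_1, n_3) = 169.74°
δ = |180° − 169.74°| = 10.26°
10.26° ≤ 2α = 48.46°  →  valid

δ = 10.26°, valid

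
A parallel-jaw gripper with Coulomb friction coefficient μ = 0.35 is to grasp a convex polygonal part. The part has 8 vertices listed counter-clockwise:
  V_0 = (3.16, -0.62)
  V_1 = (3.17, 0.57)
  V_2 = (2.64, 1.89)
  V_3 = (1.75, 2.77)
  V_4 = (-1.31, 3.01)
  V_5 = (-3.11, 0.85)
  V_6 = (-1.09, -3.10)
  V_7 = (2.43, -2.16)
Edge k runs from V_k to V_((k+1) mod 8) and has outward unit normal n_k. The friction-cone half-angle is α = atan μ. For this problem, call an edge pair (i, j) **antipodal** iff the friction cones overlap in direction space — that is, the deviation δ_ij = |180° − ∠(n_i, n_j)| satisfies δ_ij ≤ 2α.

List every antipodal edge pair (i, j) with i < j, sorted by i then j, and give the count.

count = 6; pairs: (0,5), (1,5), (2,5), (3,6), (4,6), (4,7)

α = atan 0.35 = 19.29°;  2α = 38.58°
n_0 = (+1.0000, -0.0084)
n_1 = (+0.9280, +0.3726)
n_2 = (+0.7031, +0.7111)
n_3 = (+0.0782, +0.9969)
n_4 = (-0.7682, +0.6402)
n_5 = (-0.8903, -0.4553)
n_6 = (+0.2580, -0.9661)
n_7 = (+0.9036, -0.4283)
  (0,1): δ = 157.64°  ·
  (0,2): δ = 134.19°  ·
  (0,3): δ = 94.00°  ·
  (0,4): δ = 39.32°  ·
  (0,5): δ = 27.57°  ✓
  (0,6): δ = 105.43°  ·
  (0,7): δ = 155.12°  ·
  (1,2): δ = 156.55°  ·
  (1,3): δ = 116.36°  ·
  (1,4): δ = 61.68°  ·
  (1,5): δ = 5.21°  ✓
  (1,6): δ = 83.08°  ·
  (1,7): δ = 132.76°  ·
  (2,3): δ = 139.81°  ·
  (2,4): δ = 85.13°  ·
  (2,5): δ = 18.24°  ✓
  (2,6): δ = 59.63°  ·
  (2,7): δ = 109.31°  ·
  (3,4): δ = 125.32°  ·
  (3,5): δ = 58.43°  ·
  (3,6): δ = 19.44°  ✓
  (3,7): δ = 69.12°  ·
  (4,5): δ = 113.11°  ·
  (4,6): δ = 35.24°  ✓
  (4,7): δ = 14.44°  ✓
  (5,6): δ = 102.13°  ·
  (5,7): δ = 52.45°  ·
  (6,7): δ = 130.31°  ·
antipodal pairs: 6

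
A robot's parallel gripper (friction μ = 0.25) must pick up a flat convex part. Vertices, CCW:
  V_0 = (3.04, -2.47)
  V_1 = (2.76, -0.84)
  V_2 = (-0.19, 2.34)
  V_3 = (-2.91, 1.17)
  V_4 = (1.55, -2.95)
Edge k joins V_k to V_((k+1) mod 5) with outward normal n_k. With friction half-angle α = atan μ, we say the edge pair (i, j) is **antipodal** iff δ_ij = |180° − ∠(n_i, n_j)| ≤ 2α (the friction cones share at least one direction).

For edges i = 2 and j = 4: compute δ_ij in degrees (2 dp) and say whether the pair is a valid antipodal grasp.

α = atan 0.25 = 14.04°;  2α = 28.07°
edge 2: e_2 = (-2.72, -1.17);  n_2 = (-0.3951, +0.9186)
edge 4: e_4 = (+1.49, +0.48);  n_4 = (+0.3066, -0.9518)
∠(n_2, n_4) = 174.58°
δ = |180° − 174.58°| = 5.42°
5.42° ≤ 2α = 28.07°  →  valid

δ = 5.42°, valid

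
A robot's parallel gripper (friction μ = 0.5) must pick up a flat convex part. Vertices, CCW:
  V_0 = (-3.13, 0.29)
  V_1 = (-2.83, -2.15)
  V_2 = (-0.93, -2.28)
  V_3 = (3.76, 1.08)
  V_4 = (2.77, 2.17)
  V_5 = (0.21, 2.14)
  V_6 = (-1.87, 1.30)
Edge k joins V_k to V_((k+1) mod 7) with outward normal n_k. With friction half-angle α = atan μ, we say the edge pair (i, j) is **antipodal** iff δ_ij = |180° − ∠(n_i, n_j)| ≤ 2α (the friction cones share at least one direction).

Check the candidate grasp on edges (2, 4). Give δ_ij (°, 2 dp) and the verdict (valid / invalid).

δ = 34.95°, valid

α = atan 0.5 = 26.57°;  2α = 53.13°
edge 2: e_2 = (+4.69, +3.36);  n_2 = (+0.5824, -0.8129)
edge 4: e_4 = (-2.56, -0.03);  n_4 = (-0.0117, +0.9999)
∠(n_2, n_4) = 145.05°
δ = |180° − 145.05°| = 34.95°
34.95° ≤ 2α = 53.13°  →  valid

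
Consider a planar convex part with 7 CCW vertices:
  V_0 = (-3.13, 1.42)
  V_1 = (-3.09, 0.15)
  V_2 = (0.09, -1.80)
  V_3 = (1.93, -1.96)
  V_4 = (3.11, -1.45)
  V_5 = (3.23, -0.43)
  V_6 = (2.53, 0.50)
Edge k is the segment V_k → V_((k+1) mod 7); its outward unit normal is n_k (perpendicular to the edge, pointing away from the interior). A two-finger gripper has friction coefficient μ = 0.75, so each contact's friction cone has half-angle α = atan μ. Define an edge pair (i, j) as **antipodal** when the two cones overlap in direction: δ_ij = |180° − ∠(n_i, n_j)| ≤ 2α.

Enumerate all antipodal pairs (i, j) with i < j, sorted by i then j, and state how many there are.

α = atan 0.75 = 36.87°;  2α = 73.74°
n_0 = (-0.9995, -0.0315)
n_1 = (-0.5228, -0.8525)
n_2 = (-0.0866, -0.9962)
n_3 = (+0.3967, -0.9179)
n_4 = (+0.9932, -0.1168)
n_5 = (+0.7990, +0.6014)
n_6 = (+0.1604, +0.9870)
  (0,1): δ = 123.32°  ·
  (0,2): δ = 96.77°  ·
  (0,3): δ = 68.43°  ✓
  (0,4): δ = 8.51°  ✓
  (0,5): δ = 35.16°  ✓
  (0,6): δ = 78.96°  ·
  (1,2): δ = 153.45°  ·
  (1,3): δ = 125.11°  ·
  (1,4): δ = 65.19°  ✓
  (1,5): δ = 21.51°  ✓
  (1,6): δ = 22.28°  ✓
  (2,3): δ = 151.66°  ·
  (2,4): δ = 91.74°  ·
  (2,5): δ = 48.06°  ✓
  (2,6): δ = 4.26°  ✓
  (3,4): δ = 120.08°  ·
  (3,5): δ = 76.41°  ·
  (3,6): δ = 32.61°  ✓
  (4,5): δ = 136.32°  ·
  (4,6): δ = 92.52°  ·
  (5,6): δ = 136.20°  ·
antipodal pairs: 9

count = 9; pairs: (0,3), (0,4), (0,5), (1,4), (1,5), (1,6), (2,5), (2,6), (3,6)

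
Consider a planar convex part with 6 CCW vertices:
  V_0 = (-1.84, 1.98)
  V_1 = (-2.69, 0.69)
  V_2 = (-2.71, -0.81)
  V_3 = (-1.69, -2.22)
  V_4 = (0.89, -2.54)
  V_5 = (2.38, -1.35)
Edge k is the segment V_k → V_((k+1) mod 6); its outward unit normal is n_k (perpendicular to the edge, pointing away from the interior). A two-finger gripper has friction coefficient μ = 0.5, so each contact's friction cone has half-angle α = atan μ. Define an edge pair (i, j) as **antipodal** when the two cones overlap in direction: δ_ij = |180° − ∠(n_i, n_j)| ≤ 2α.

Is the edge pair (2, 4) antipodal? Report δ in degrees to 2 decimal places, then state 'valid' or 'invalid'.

α = atan 0.5 = 26.57°;  2α = 53.13°
edge 2: e_2 = (+1.02, -1.41);  n_2 = (-0.8102, -0.5861)
edge 4: e_4 = (+1.49, +1.19);  n_4 = (+0.6241, -0.7814)
∠(n_2, n_4) = 92.73°
δ = |180° − 92.73°| = 87.27°
87.27° > 2α = 53.13°  →  invalid

δ = 87.27°, invalid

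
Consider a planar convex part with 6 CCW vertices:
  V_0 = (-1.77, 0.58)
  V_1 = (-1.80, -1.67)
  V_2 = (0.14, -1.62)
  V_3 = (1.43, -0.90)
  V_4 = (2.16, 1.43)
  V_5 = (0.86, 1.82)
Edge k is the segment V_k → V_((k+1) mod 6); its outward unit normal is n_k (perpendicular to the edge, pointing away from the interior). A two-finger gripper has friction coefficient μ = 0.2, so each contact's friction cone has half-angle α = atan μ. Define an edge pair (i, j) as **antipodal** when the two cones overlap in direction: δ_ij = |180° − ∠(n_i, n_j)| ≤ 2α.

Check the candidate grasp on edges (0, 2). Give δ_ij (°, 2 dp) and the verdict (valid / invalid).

α = atan 0.2 = 11.31°;  2α = 22.62°
edge 0: e_0 = (-0.03, -2.25);  n_0 = (-0.9999, +0.0133)
edge 2: e_2 = (+1.29, +0.72);  n_2 = (+0.4874, -0.8732)
∠(n_0, n_2) = 119.93°
δ = |180° − 119.93°| = 60.07°
60.07° > 2α = 22.62°  →  invalid

δ = 60.07°, invalid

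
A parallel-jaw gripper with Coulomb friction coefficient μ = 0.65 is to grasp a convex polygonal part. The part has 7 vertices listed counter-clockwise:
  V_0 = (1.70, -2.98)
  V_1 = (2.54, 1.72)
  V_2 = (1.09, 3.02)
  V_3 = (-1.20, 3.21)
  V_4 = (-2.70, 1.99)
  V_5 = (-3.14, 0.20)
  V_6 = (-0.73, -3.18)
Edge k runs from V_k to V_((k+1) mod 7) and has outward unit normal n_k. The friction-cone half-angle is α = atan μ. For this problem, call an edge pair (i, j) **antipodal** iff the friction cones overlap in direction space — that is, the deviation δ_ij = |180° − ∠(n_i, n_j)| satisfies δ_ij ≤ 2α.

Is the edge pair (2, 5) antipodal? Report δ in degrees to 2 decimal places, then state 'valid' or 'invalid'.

δ = 49.77°, valid

α = atan 0.65 = 33.02°;  2α = 66.05°
edge 2: e_2 = (-2.29, +0.19);  n_2 = (+0.0827, +0.9966)
edge 5: e_5 = (+2.41, -3.38);  n_5 = (-0.8142, -0.5806)
∠(n_2, n_5) = 130.23°
δ = |180° − 130.23°| = 49.77°
49.77° ≤ 2α = 66.05°  →  valid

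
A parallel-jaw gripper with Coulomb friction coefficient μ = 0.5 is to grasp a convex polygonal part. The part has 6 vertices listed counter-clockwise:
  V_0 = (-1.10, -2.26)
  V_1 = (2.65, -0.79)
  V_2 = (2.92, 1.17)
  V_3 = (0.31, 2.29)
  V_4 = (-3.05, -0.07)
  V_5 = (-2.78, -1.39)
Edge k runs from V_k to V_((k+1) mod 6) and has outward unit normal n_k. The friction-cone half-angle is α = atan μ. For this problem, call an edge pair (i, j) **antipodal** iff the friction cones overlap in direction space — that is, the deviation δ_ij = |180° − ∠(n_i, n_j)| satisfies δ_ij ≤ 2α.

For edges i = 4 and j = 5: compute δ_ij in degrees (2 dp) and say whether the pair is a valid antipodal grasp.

δ = 128.94°, invalid

α = atan 0.5 = 26.57°;  2α = 53.13°
edge 4: e_4 = (+0.27, -1.32);  n_4 = (-0.9797, -0.2004)
edge 5: e_5 = (+1.68, -0.87);  n_5 = (-0.4599, -0.8880)
∠(n_4, n_5) = 51.06°
δ = |180° − 51.06°| = 128.94°
128.94° > 2α = 53.13°  →  invalid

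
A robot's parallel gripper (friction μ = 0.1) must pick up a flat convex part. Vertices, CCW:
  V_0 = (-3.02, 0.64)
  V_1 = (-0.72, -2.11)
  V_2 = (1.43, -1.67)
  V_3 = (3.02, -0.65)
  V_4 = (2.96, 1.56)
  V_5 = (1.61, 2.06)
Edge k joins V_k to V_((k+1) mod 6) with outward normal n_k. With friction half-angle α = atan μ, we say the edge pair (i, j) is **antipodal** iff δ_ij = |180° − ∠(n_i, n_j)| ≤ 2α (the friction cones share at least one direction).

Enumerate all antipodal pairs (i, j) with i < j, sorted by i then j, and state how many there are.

count = 1; pairs: (1,5)

α = atan 0.1 = 5.71°;  2α = 11.42°
n_0 = (-0.7671, -0.6416)
n_1 = (+0.2005, -0.9797)
n_2 = (+0.5400, -0.8417)
n_3 = (+0.9996, +0.0271)
n_4 = (+0.3473, +0.9377)
n_5 = (-0.2932, +0.9560)
  (0,1): δ = 118.34°  ·
  (0,2): δ = 97.23°  ·
  (0,3): δ = 38.35°  ·
  (0,4): δ = 29.77°  ·
  (0,5): δ = 67.14°  ·
  (1,2): δ = 158.89°  ·
  (1,3): δ = 100.01°  ·
  (1,4): δ = 31.89°  ·
  (1,5): δ = 5.48°  ✓
  (2,3): δ = 121.13°  ·
  (2,4): δ = 53.00°  ·
  (2,5): δ = 15.63°  ·
  (3,4): δ = 111.88°  ·
  (3,5): δ = 74.50°  ·
  (4,5): δ = 142.63°  ·
antipodal pairs: 1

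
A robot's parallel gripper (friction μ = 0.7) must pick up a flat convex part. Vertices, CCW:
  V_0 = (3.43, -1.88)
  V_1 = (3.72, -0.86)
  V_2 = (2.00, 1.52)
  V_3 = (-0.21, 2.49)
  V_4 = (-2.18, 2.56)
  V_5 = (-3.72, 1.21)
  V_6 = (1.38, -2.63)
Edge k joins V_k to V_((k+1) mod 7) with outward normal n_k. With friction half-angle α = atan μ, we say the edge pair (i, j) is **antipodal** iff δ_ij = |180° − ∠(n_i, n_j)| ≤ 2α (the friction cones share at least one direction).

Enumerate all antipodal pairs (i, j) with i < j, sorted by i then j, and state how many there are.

α = atan 0.7 = 34.99°;  2α = 69.98°
n_0 = (+0.9619, -0.2735)
n_1 = (+0.8105, +0.5857)
n_2 = (+0.4019, +0.9157)
n_3 = (+0.0355, +0.9994)
n_4 = (-0.6592, +0.7520)
n_5 = (-0.6015, -0.7989)
n_6 = (+0.3436, -0.9391)
  (0,1): δ = 128.27°  ·
  (0,2): δ = 97.83°  ·
  (0,3): δ = 76.16°  ·
  (0,4): δ = 32.89°  ✓
  (0,5): δ = 68.89°  ✓
  (0,6): δ = 125.97°  ·
  (1,2): δ = 149.55°  ·
  (1,3): δ = 127.89°  ·
  (1,4): δ = 84.62°  ·
  (1,5): δ = 17.17°  ✓
  (1,6): δ = 74.24°  ·
  (2,3): δ = 158.34°  ·
  (2,4): δ = 115.06°  ·
  (2,5): δ = 13.28°  ✓
  (2,6): δ = 43.79°  ✓
  (3,4): δ = 136.73°  ·
  (3,5): δ = 34.94°  ✓
  (3,6): δ = 22.13°  ✓
  (4,5): δ = 78.22°  ·
  (4,6): δ = 21.14°  ✓
  (5,6): δ = 122.93°  ·
antipodal pairs: 8

count = 8; pairs: (0,4), (0,5), (1,5), (2,5), (2,6), (3,5), (3,6), (4,6)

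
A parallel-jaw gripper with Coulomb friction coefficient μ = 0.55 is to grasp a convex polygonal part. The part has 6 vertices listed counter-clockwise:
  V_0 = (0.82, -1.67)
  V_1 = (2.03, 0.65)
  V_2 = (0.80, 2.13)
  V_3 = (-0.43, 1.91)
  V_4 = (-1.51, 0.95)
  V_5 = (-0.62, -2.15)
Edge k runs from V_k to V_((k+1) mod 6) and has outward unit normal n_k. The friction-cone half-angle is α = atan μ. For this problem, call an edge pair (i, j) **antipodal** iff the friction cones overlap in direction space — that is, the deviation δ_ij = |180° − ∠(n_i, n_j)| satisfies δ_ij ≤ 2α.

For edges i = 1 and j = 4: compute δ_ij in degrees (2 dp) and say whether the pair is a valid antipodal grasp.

α = atan 0.55 = 28.81°;  2α = 57.62°
edge 1: e_1 = (-1.23, +1.48);  n_1 = (+0.7691, +0.6392)
edge 4: e_4 = (+0.89, -3.10);  n_4 = (-0.9612, -0.2759)
∠(n_1, n_4) = 156.29°
δ = |180° − 156.29°| = 23.71°
23.71° ≤ 2α = 57.62°  →  valid

δ = 23.71°, valid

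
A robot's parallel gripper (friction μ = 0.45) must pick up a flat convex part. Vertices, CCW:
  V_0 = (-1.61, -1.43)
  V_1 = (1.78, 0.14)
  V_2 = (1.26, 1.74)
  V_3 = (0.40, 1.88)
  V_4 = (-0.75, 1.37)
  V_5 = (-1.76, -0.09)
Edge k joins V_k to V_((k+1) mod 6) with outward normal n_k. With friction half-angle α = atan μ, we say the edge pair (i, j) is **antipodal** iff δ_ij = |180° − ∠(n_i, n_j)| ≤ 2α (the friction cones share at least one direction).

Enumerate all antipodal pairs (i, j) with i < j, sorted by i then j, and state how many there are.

count = 4; pairs: (0,2), (0,3), (0,4), (1,5)

α = atan 0.45 = 24.23°;  2α = 48.46°
n_0 = (+0.4202, -0.9074)
n_1 = (+0.9510, +0.3091)
n_2 = (+0.1607, +0.9870)
n_3 = (-0.4054, +0.9141)
n_4 = (-0.8224, +0.5689)
n_5 = (-0.9938, -0.1112)
  (0,1): δ = 96.85°  ·
  (0,2): δ = 34.10°  ✓
  (0,3): δ = 0.93°  ✓
  (0,4): δ = 30.48°  ✓
  (0,5): δ = 71.54°  ·
  (1,2): δ = 117.25°  ·
  (1,3): δ = 84.09°  ·
  (1,4): δ = 52.68°  ·
  (1,5): δ = 11.62°  ✓
  (2,3): δ = 146.84°  ·
  (2,4): δ = 115.43°  ·
  (2,5): δ = 74.37°  ·
  (3,4): δ = 148.59°  ·
  (3,5): δ = 107.53°  ·
  (4,5): δ = 138.94°  ·
antipodal pairs: 4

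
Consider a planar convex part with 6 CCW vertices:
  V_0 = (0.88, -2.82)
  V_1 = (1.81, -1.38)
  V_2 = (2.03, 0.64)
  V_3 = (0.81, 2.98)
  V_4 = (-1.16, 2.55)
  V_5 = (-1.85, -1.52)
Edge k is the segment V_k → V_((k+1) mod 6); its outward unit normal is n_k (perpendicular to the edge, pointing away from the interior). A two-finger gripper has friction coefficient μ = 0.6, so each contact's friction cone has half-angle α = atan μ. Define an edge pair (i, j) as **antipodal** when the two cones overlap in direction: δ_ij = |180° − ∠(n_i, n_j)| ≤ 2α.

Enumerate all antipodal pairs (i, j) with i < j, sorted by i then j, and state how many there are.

α = atan 0.6 = 30.96°;  2α = 61.93°
n_0 = (+0.8400, -0.5425)
n_1 = (+0.9941, -0.1083)
n_2 = (+0.8867, +0.4623)
n_3 = (-0.2133, +0.9770)
n_4 = (-0.9859, +0.1671)
n_5 = (-0.4299, -0.9029)
  (0,1): δ = 153.36°  ·
  (0,2): δ = 119.61°  ·
  (0,3): δ = 44.83°  ✓
  (0,4): δ = 23.23°  ✓
  (0,5): δ = 97.39°  ·
  (1,2): δ = 146.25°  ·
  (1,3): δ = 71.47°  ·
  (1,4): δ = 3.41°  ✓
  (1,5): δ = 70.75°  ·
  (2,3): δ = 105.22°  ·
  (2,4): δ = 37.16°  ✓
  (2,5): δ = 37.00°  ✓
  (3,4): δ = 111.94°  ·
  (3,5): δ = 37.78°  ✓
  (4,5): δ = 105.84°  ·
antipodal pairs: 6

count = 6; pairs: (0,3), (0,4), (1,4), (2,4), (2,5), (3,5)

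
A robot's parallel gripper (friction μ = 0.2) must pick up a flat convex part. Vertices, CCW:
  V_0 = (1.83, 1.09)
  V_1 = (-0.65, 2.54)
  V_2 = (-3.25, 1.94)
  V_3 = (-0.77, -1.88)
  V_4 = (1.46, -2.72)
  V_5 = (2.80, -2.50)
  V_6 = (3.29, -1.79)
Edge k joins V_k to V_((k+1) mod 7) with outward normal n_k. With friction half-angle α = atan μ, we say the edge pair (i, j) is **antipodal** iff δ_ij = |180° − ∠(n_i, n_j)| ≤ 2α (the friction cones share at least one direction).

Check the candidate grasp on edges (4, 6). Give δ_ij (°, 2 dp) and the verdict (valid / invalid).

α = atan 0.2 = 11.31°;  2α = 22.62°
edge 4: e_4 = (+1.34, +0.22);  n_4 = (+0.1620, -0.9868)
edge 6: e_6 = (-1.46, +2.88);  n_6 = (+0.8919, +0.4522)
∠(n_4, n_6) = 107.56°
δ = |180° − 107.56°| = 72.44°
72.44° > 2α = 22.62°  →  invalid

δ = 72.44°, invalid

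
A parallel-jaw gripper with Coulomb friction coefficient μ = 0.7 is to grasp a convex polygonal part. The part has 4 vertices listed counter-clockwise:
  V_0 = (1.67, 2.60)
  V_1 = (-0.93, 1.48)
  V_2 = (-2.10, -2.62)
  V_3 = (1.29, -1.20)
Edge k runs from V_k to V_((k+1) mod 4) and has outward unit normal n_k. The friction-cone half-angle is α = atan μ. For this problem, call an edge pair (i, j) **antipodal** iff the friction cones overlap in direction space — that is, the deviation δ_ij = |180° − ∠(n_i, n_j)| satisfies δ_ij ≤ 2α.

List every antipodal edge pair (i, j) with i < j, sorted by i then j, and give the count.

α = atan 0.7 = 34.99°;  2α = 69.98°
n_0 = (-0.3956, +0.9184)
n_1 = (-0.9616, +0.2744)
n_2 = (+0.3864, -0.9224)
n_3 = (+0.9950, -0.0995)
  (0,1): δ = 129.23°  ·
  (0,2): δ = 0.58°  ✓
  (0,3): δ = 60.98°  ✓
  (1,2): δ = 51.35°  ✓
  (1,3): δ = 10.22°  ✓
  (2,3): δ = 118.44°  ·
antipodal pairs: 4

count = 4; pairs: (0,2), (0,3), (1,2), (1,3)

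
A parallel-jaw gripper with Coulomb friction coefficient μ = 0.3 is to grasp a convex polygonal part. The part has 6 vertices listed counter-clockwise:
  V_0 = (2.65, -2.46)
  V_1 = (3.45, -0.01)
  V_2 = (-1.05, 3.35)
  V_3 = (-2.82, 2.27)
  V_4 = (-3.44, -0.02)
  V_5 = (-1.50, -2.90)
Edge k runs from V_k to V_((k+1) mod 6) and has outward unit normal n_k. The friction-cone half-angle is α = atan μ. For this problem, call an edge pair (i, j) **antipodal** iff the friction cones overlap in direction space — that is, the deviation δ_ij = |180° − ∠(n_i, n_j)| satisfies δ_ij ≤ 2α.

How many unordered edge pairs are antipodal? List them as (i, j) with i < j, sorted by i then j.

count = 3; pairs: (0,3), (1,4), (2,5)

α = atan 0.3 = 16.70°;  2α = 33.40°
n_0 = (+0.9506, -0.3104)
n_1 = (+0.5983, +0.8013)
n_2 = (-0.5209, +0.8536)
n_3 = (-0.9652, +0.2613)
n_4 = (-0.8294, -0.5587)
n_5 = (+0.1054, -0.9944)
  (0,1): δ = 108.66°  ·
  (0,2): δ = 40.53°  ·
  (0,3): δ = 2.93°  ✓
  (0,4): δ = 52.05°  ·
  (0,5): δ = 114.14°  ·
  (1,2): δ = 111.86°  ·
  (1,3): δ = 68.40°  ·
  (1,4): δ = 19.29°  ✓
  (1,5): δ = 42.80°  ·
  (2,3): δ = 136.54°  ·
  (2,4): δ = 87.43°  ·
  (2,5): δ = 25.34°  ✓
  (3,4): δ = 130.89°  ·
  (3,5): δ = 68.80°  ·
  (4,5): δ = 117.91°  ·
antipodal pairs: 3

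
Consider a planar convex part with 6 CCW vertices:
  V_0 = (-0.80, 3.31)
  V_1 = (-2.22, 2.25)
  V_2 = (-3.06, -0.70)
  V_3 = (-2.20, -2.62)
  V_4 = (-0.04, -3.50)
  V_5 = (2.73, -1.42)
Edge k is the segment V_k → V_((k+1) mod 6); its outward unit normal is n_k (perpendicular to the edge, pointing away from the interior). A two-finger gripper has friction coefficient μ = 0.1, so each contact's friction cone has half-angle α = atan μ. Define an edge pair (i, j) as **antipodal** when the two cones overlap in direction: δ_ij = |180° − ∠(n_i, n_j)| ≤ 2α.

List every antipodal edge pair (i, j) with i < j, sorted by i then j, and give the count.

count = 1; pairs: (0,4)

α = atan 0.1 = 5.71°;  2α = 11.42°
n_0 = (-0.5982, +0.8014)
n_1 = (-0.9618, +0.2739)
n_2 = (-0.9126, -0.4088)
n_3 = (-0.3773, -0.9261)
n_4 = (+0.6005, -0.7997)
n_5 = (+0.8014, +0.5981)
  (0,1): δ = 142.63°  ·
  (0,2): δ = 102.61°  ·
  (0,3): δ = 58.91°  ·
  (0,4): δ = 0.16°  ✓
  (0,5): δ = 89.99°  ·
  (1,2): δ = 139.98°  ·
  (1,3): δ = 96.27°  ·
  (1,4): δ = 37.20°  ·
  (1,5): δ = 52.63°  ·
  (2,3): δ = 136.29°  ·
  (2,4): δ = 77.23°  ·
  (2,5): δ = 12.61°  ·
  (3,4): δ = 120.93°  ·
  (3,5): δ = 31.10°  ·
  (4,5): δ = 90.17°  ·
antipodal pairs: 1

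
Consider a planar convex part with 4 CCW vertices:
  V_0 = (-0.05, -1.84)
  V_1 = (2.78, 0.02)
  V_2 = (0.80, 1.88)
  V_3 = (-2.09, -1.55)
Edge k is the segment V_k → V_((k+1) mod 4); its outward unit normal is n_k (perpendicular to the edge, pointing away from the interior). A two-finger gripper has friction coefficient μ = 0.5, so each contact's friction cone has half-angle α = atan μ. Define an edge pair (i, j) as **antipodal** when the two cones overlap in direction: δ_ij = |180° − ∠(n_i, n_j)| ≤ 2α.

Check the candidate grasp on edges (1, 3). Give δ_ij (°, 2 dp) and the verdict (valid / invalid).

α = atan 0.5 = 26.57°;  2α = 53.13°
edge 1: e_1 = (-1.98, +1.86);  n_1 = (+0.6847, +0.7288)
edge 3: e_3 = (+2.04, -0.29);  n_3 = (-0.1407, -0.9900)
∠(n_1, n_3) = 144.88°
δ = |180° − 144.88°| = 35.12°
35.12° ≤ 2α = 53.13°  →  valid

δ = 35.12°, valid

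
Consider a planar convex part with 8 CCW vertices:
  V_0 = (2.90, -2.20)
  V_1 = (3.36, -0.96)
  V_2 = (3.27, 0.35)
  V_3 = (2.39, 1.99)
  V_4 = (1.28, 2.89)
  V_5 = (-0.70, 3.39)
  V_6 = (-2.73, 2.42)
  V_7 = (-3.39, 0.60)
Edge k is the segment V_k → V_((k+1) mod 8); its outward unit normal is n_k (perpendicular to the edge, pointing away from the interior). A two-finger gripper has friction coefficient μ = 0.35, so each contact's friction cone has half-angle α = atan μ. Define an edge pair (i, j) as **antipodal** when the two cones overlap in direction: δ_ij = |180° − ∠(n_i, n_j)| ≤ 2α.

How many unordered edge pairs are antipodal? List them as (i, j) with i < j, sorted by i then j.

count = 5; pairs: (0,6), (1,6), (2,7), (3,7), (4,7)

α = atan 0.35 = 19.29°;  2α = 38.58°
n_0 = (+0.9376, -0.3478)
n_1 = (+0.9976, +0.0685)
n_2 = (+0.8812, +0.4728)
n_3 = (+0.6298, +0.7768)
n_4 = (+0.2448, +0.9696)
n_5 = (-0.4311, +0.9023)
n_6 = (-0.9401, +0.3409)
n_7 = (-0.4067, -0.9136)
  (0,1): δ = 155.72°  ·
  (0,2): δ = 131.43°  ·
  (0,3): δ = 108.68°  ·
  (0,4): δ = 83.82°  ·
  (0,5): δ = 44.11°  ·
  (0,6): δ = 0.42°  ✓
  (0,7): δ = 86.36°  ·
  (1,2): δ = 155.71°  ·
  (1,3): δ = 132.97°  ·
  (1,4): δ = 108.10°  ·
  (1,5): δ = 68.39°  ·
  (1,6): δ = 23.86°  ✓
  (1,7): δ = 62.07°  ·
  (2,3): δ = 157.25°  ·
  (2,4): δ = 132.39°  ·
  (2,5): δ = 92.68°  ·
  (2,6): δ = 48.15°  ·
  (2,7): δ = 37.79°  ✓
  (3,4): δ = 155.14°  ·
  (3,5): δ = 115.42°  ·
  (3,6): δ = 70.90°  ·
  (3,7): δ = 15.04°  ✓
  (4,5): δ = 140.29°  ·
  (4,6): δ = 95.76°  ·
  (4,7): δ = 9.82°  ✓
  (5,6): δ = 135.47°  ·
  (5,7): δ = 49.54°  ·
  (6,7): δ = 94.06°  ·
antipodal pairs: 5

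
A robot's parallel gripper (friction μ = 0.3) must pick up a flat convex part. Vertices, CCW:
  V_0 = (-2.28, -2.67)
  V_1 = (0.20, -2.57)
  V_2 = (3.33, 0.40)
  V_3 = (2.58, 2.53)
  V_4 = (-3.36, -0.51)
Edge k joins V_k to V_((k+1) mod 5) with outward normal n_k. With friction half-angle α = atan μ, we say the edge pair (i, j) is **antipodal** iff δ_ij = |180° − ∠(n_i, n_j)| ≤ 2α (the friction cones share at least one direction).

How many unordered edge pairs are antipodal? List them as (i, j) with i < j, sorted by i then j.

count = 3; pairs: (0,3), (1,3), (2,4)

α = atan 0.3 = 16.70°;  2α = 33.40°
n_0 = (+0.0403, -0.9992)
n_1 = (+0.6883, -0.7254)
n_2 = (+0.9432, +0.3321)
n_3 = (-0.4556, +0.8902)
n_4 = (-0.8944, -0.4472)
  (0,1): δ = 138.81°  ·
  (0,2): δ = 72.91°  ·
  (0,3): δ = 24.79°  ✓
  (0,4): δ = 114.26°  ·
  (1,2): δ = 114.10°  ·
  (1,3): δ = 16.39°  ✓
  (1,4): δ = 73.07°  ·
  (2,3): δ = 82.30°  ·
  (2,4): δ = 7.17°  ✓
  (3,4): δ = 90.54°  ·
antipodal pairs: 3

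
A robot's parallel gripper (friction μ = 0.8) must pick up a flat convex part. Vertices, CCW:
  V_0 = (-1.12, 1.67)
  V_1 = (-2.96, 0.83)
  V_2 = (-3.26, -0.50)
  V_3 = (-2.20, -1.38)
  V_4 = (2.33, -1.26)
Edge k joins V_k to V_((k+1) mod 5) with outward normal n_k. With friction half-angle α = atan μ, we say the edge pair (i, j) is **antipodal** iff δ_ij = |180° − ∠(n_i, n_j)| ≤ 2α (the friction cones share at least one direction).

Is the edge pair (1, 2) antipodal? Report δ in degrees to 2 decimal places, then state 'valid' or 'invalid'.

α = atan 0.8 = 38.66°;  2α = 77.32°
edge 1: e_1 = (-0.30, -1.33);  n_1 = (-0.9755, +0.2200)
edge 2: e_2 = (+1.06, -0.88);  n_2 = (-0.6388, -0.7694)
∠(n_1, n_2) = 63.01°
δ = |180° − 63.01°| = 116.99°
116.99° > 2α = 77.32°  →  invalid

δ = 116.99°, invalid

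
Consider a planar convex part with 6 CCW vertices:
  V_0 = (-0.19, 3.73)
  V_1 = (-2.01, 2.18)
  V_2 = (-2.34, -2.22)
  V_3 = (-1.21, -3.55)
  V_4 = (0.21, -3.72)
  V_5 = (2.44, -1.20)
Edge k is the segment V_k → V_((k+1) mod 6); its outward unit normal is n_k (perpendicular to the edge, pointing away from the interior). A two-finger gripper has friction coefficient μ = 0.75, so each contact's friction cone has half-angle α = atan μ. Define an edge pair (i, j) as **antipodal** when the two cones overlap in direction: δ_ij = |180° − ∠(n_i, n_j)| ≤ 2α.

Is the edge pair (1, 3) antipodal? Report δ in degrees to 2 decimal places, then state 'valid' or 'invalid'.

δ = 92.54°, invalid

α = atan 0.75 = 36.87°;  2α = 73.74°
edge 1: e_1 = (-0.33, -4.40);  n_1 = (-0.9972, +0.0748)
edge 3: e_3 = (+1.42, -0.17);  n_3 = (-0.1189, -0.9929)
∠(n_1, n_3) = 87.46°
δ = |180° − 87.46°| = 92.54°
92.54° > 2α = 73.74°  →  invalid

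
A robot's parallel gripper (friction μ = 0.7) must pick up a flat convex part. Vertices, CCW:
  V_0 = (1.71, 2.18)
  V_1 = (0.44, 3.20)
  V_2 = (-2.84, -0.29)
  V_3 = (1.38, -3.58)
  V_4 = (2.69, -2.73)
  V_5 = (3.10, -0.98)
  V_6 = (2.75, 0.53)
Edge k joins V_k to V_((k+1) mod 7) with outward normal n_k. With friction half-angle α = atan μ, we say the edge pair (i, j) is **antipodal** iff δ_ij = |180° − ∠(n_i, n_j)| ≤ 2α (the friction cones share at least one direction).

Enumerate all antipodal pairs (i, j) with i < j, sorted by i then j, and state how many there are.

count = 7; pairs: (0,2), (1,3), (1,4), (1,5), (2,4), (2,5), (2,6)

α = atan 0.7 = 34.99°;  2α = 69.98°
n_0 = (+0.6262, +0.7797)
n_1 = (-0.7287, +0.6848)
n_2 = (-0.6148, -0.7886)
n_3 = (+0.5443, -0.8389)
n_4 = (+0.9736, -0.2281)
n_5 = (+0.9742, +0.2258)
n_6 = (+0.8460, +0.5332)
  (0,1): δ = 94.45°  ·
  (0,2): δ = 0.83°  ✓
  (0,3): δ = 71.75°  ·
  (0,4): δ = 115.58°  ·
  (0,5): δ = 141.82°  ·
  (0,6): δ = 160.99°  ·
  (1,2): δ = 84.72°  ·
  (1,3): δ = 13.80°  ✓
  (1,4): δ = 30.04°  ✓
  (1,5): δ = 56.27°  ✓
  (1,6): δ = 75.45°  ·
  (2,3): δ = 109.08°  ·
  (2,4): δ = 65.25°  ✓
  (2,5): δ = 39.01°  ✓
  (2,6): δ = 19.84°  ✓
  (3,4): δ = 136.16°  ·
  (3,5): δ = 109.93°  ·
  (3,6): δ = 90.75°  ·
  (4,5): δ = 153.76°  ·
  (4,6): δ = 134.59°  ·
  (5,6): δ = 160.83°  ·
antipodal pairs: 7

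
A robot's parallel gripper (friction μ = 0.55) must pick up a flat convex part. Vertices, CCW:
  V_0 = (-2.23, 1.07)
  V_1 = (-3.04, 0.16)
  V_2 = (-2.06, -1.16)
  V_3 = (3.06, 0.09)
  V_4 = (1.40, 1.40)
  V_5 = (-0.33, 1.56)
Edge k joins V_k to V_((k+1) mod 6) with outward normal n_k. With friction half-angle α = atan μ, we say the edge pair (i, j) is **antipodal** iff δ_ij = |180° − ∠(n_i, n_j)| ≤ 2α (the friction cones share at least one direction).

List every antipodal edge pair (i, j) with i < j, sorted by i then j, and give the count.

α = atan 0.55 = 28.81°;  2α = 57.62°
n_0 = (-0.7470, +0.6649)
n_1 = (-0.8029, -0.5961)
n_2 = (+0.2372, -0.9715)
n_3 = (+0.6195, +0.7850)
n_4 = (+0.0921, +0.9958)
n_5 = (-0.2497, +0.9683)
  (0,1): δ = 101.74°  ·
  (0,2): δ = 34.61°  ✓
  (0,3): δ = 93.39°  ·
  (0,4): δ = 126.39°  ·
  (0,5): δ = 146.13°  ·
  (1,2): δ = 112.87°  ·
  (1,3): δ = 15.13°  ✓
  (1,4): δ = 48.12°  ✓
  (1,5): δ = 67.87°  ·
  (2,3): δ = 52.00°  ✓
  (2,4): δ = 19.00°  ✓
  (2,5): δ = 0.74°  ✓
  (3,4): δ = 147.01°  ·
  (3,5): δ = 127.26°  ·
  (4,5): δ = 160.25°  ·
antipodal pairs: 6

count = 6; pairs: (0,2), (1,3), (1,4), (2,3), (2,4), (2,5)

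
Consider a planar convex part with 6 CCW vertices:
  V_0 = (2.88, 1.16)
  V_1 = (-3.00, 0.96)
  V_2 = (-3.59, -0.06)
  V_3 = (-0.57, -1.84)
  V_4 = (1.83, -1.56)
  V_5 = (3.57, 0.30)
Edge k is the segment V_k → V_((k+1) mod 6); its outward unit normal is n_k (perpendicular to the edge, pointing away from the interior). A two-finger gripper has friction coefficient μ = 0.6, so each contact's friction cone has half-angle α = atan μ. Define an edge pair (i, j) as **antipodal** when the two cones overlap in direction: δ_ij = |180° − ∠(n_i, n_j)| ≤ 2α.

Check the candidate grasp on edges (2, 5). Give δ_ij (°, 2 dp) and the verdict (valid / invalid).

δ = 20.74°, valid

α = atan 0.6 = 30.96°;  2α = 61.93°
edge 2: e_2 = (+3.02, -1.78);  n_2 = (-0.5078, -0.8615)
edge 5: e_5 = (-0.69, +0.86);  n_5 = (+0.7800, +0.6258)
∠(n_2, n_5) = 159.26°
δ = |180° − 159.26°| = 20.74°
20.74° ≤ 2α = 61.93°  →  valid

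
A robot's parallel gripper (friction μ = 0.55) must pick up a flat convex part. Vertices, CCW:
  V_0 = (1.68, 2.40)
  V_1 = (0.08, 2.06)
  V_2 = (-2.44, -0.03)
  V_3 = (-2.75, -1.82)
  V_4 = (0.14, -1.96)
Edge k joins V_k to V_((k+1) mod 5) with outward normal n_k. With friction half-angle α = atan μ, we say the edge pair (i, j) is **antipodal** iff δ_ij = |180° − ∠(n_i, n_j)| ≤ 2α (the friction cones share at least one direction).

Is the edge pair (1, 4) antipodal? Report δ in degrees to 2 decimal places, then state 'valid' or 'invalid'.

α = atan 0.55 = 28.81°;  2α = 57.62°
edge 1: e_1 = (-2.52, -2.09);  n_1 = (-0.6384, +0.7697)
edge 4: e_4 = (+1.54, +4.36);  n_4 = (+0.9429, -0.3330)
∠(n_1, n_4) = 149.12°
δ = |180° − 149.12°| = 30.88°
30.88° ≤ 2α = 57.62°  →  valid

δ = 30.88°, valid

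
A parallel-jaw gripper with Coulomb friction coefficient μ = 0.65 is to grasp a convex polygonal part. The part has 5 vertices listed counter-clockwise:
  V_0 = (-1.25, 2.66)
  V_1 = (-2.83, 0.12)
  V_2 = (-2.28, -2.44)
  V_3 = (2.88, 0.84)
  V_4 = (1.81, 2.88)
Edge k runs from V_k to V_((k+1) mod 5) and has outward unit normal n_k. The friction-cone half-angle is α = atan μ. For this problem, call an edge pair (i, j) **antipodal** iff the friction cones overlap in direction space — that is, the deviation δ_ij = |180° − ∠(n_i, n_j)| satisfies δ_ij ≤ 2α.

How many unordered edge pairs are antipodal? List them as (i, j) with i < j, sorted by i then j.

count = 4; pairs: (0,2), (0,3), (1,3), (2,4)

α = atan 0.65 = 33.02°;  2α = 66.05°
n_0 = (-0.8491, +0.5282)
n_1 = (-0.9777, -0.2101)
n_2 = (+0.5365, -0.8439)
n_3 = (+0.8856, +0.4645)
n_4 = (-0.0717, +0.9974)
  (0,1): δ = 135.99°  ·
  (0,2): δ = 25.67°  ✓
  (0,3): δ = 59.56°  ✓
  (0,4): δ = 126.00°  ·
  (1,2): δ = 69.68°  ·
  (1,3): δ = 15.55°  ✓
  (1,4): δ = 81.99°  ·
  (2,3): δ = 94.76°  ·
  (2,4): δ = 28.33°  ✓
  (3,4): δ = 113.57°  ·
antipodal pairs: 4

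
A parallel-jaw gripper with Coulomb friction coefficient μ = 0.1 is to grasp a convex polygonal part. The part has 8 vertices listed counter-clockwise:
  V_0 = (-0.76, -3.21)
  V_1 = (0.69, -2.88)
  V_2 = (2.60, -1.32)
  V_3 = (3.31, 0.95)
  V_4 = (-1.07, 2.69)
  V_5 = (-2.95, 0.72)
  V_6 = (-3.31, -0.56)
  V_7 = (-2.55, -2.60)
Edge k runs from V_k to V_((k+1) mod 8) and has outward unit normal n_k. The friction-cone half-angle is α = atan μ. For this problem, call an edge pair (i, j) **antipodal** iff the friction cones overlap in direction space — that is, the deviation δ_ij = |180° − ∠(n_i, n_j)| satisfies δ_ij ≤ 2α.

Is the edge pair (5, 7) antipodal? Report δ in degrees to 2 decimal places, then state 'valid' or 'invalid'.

δ = 93.11°, invalid

α = atan 0.1 = 5.71°;  2α = 11.42°
edge 5: e_5 = (-0.36, -1.28);  n_5 = (-0.9627, +0.2707)
edge 7: e_7 = (+1.79, -0.61);  n_7 = (-0.3226, -0.9465)
∠(n_5, n_7) = 86.89°
δ = |180° − 86.89°| = 93.11°
93.11° > 2α = 11.42°  →  invalid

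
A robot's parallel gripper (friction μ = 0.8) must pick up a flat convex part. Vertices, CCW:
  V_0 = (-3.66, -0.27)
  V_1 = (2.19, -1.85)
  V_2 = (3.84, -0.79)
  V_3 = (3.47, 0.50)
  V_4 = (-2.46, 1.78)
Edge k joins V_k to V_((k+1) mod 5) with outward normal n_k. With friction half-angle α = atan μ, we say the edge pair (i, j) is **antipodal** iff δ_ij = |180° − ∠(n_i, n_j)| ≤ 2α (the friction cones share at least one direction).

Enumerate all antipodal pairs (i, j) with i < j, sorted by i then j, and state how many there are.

count = 6; pairs: (0,2), (0,3), (0,4), (1,3), (1,4), (2,4)

α = atan 0.8 = 38.66°;  2α = 77.32°
n_0 = (-0.2607, -0.9654)
n_1 = (+0.5405, -0.8413)
n_2 = (+0.9612, +0.2757)
n_3 = (+0.2110, +0.9775)
n_4 = (-0.8630, +0.5052)
  (0,1): δ = 132.17°  ·
  (0,2): δ = 58.88°  ✓
  (0,3): δ = 2.93°  ✓
  (0,4): δ = 74.77°  ✓
  (1,2): δ = 106.71°  ·
  (1,3): δ = 44.90°  ✓
  (1,4): δ = 26.94°  ✓
  (2,3): δ = 118.18°  ·
  (2,4): δ = 46.35°  ✓
  (3,4): δ = 108.16°  ·
antipodal pairs: 6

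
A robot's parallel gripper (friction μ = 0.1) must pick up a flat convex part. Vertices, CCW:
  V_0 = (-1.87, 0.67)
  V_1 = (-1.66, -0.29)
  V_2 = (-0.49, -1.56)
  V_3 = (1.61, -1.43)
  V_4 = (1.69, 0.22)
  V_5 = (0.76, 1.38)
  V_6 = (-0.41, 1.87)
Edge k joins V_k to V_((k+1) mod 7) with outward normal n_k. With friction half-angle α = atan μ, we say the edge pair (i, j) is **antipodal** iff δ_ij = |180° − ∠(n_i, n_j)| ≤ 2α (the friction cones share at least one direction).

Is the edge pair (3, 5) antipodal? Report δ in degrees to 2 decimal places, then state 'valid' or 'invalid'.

δ = 109.95°, invalid

α = atan 0.1 = 5.71°;  2α = 11.42°
edge 3: e_3 = (+0.08, +1.65);  n_3 = (+0.9988, -0.0484)
edge 5: e_5 = (-1.17, +0.49);  n_5 = (+0.3863, +0.9224)
∠(n_3, n_5) = 70.05°
δ = |180° − 70.05°| = 109.95°
109.95° > 2α = 11.42°  →  invalid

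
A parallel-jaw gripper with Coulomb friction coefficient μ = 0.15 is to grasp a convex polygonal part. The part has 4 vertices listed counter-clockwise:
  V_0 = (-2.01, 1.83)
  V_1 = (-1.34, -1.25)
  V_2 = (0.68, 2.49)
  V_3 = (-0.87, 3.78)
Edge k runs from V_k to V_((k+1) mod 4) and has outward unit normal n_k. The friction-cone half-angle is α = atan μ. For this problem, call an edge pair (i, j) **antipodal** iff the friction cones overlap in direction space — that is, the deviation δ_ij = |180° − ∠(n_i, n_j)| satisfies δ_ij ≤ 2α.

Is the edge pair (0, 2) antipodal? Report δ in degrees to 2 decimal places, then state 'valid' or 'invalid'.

δ = 37.96°, invalid

α = atan 0.15 = 8.53°;  2α = 17.06°
edge 0: e_0 = (+0.67, -3.08);  n_0 = (-0.9771, -0.2126)
edge 2: e_2 = (-1.55, +1.29);  n_2 = (+0.6397, +0.7686)
∠(n_0, n_2) = 142.04°
δ = |180° − 142.04°| = 37.96°
37.96° > 2α = 17.06°  →  invalid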